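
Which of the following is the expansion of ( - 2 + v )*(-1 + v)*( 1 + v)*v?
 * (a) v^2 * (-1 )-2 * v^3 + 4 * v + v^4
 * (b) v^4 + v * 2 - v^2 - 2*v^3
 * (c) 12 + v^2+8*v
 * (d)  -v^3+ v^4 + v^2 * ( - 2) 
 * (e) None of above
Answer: b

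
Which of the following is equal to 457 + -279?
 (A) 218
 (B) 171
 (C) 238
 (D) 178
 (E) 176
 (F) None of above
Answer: D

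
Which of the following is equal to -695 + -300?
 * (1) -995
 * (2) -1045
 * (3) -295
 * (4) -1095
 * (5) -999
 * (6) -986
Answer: 1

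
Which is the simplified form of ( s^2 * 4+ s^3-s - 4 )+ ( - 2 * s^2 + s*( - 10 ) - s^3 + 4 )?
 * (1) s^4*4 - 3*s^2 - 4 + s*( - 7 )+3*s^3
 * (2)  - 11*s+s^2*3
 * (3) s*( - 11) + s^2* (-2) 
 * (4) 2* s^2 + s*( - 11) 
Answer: 4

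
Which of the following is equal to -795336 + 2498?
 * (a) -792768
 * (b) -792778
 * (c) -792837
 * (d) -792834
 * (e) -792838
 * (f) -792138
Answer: e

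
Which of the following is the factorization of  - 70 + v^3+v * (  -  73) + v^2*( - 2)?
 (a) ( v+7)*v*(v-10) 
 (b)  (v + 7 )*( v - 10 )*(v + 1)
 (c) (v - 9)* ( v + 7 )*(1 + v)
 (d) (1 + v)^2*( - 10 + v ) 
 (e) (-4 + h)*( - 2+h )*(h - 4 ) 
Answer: b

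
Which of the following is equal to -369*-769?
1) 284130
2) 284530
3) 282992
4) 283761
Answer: 4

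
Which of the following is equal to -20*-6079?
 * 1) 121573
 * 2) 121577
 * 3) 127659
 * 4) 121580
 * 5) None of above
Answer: 4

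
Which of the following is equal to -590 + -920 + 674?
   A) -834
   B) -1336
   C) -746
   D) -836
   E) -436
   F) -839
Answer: D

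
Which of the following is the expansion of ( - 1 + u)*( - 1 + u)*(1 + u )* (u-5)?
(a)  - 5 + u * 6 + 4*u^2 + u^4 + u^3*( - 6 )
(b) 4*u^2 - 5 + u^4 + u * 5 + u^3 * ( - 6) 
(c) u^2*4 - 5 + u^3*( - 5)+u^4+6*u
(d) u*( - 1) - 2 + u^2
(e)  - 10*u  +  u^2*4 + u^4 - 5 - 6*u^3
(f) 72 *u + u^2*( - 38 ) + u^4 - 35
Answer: a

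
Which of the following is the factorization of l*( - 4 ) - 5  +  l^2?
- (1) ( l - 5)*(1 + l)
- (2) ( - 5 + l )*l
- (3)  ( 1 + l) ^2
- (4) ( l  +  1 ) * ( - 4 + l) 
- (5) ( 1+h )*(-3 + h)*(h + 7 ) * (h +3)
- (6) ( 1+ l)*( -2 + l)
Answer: 1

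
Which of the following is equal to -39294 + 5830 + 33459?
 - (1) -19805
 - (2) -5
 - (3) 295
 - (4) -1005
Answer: 2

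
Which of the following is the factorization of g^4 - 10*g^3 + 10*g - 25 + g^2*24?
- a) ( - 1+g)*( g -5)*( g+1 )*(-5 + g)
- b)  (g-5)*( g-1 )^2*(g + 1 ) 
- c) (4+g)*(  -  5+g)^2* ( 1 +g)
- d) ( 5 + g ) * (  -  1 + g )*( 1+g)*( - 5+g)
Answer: a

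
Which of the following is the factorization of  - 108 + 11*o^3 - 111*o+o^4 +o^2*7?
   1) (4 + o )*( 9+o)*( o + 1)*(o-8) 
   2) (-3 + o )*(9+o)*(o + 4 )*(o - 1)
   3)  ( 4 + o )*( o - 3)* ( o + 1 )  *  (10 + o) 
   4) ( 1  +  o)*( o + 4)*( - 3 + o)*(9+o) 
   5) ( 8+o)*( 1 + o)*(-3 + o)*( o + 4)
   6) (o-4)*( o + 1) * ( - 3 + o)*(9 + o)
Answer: 4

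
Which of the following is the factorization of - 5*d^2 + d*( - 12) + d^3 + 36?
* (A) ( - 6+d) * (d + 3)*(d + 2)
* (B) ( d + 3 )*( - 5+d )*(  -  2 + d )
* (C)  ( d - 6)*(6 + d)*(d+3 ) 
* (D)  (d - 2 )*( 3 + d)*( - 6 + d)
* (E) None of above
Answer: D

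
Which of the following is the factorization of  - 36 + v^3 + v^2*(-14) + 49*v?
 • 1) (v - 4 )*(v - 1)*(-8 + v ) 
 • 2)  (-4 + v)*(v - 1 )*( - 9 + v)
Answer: 2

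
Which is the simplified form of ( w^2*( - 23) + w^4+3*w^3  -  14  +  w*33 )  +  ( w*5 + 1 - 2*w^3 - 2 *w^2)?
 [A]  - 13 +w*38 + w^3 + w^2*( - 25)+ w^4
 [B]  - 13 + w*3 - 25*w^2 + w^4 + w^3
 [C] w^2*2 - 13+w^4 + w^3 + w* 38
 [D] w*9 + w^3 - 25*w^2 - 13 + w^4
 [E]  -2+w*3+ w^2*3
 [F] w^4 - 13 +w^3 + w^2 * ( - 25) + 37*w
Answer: A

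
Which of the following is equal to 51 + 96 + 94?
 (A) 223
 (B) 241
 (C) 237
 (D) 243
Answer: B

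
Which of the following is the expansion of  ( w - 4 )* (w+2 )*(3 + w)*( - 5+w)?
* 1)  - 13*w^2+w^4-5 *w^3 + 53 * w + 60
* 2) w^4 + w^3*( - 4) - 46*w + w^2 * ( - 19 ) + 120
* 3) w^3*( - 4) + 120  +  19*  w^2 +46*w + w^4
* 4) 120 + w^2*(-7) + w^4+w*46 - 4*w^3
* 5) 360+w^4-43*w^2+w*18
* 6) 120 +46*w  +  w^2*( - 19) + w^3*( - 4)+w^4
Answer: 6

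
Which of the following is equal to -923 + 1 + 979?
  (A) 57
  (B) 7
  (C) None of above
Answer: A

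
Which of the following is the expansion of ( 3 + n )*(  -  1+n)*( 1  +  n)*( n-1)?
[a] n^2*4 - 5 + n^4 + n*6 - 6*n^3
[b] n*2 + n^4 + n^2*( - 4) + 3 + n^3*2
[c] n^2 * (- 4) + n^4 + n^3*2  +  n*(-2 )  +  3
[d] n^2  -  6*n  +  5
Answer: c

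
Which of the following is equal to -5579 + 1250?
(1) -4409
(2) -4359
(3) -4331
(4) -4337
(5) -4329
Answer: 5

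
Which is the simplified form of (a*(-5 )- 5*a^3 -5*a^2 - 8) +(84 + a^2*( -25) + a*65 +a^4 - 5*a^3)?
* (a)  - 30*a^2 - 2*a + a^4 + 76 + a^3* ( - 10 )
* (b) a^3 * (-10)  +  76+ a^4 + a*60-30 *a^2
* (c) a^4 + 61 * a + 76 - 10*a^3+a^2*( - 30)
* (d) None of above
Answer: b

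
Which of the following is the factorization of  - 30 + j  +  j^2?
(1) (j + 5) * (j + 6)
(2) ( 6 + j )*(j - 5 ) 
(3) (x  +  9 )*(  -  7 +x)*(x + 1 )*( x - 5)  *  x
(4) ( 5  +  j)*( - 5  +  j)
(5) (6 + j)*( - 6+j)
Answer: 2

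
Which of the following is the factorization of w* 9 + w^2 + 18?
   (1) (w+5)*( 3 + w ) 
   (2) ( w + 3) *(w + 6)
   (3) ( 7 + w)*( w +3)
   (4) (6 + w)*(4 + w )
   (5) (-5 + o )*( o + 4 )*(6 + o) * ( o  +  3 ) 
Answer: 2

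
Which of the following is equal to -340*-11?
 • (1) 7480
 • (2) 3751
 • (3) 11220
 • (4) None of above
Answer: 4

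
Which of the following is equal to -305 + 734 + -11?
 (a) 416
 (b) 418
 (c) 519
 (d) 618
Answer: b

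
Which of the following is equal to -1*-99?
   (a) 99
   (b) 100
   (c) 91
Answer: a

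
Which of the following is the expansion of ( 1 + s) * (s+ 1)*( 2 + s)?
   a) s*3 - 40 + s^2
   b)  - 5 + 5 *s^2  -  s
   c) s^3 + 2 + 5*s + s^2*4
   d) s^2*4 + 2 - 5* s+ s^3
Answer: c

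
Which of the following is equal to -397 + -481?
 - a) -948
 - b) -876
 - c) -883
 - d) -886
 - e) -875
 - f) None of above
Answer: f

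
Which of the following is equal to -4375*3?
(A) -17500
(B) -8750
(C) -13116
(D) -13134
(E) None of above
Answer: E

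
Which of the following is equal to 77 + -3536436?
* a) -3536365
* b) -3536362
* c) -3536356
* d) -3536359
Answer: d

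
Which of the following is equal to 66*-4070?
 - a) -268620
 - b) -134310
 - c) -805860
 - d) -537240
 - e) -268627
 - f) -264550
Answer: a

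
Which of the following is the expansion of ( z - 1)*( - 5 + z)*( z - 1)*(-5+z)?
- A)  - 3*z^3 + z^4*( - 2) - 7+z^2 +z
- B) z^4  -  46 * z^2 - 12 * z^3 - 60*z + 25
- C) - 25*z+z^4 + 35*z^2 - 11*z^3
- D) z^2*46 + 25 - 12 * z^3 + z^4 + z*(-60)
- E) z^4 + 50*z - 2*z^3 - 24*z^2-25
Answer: D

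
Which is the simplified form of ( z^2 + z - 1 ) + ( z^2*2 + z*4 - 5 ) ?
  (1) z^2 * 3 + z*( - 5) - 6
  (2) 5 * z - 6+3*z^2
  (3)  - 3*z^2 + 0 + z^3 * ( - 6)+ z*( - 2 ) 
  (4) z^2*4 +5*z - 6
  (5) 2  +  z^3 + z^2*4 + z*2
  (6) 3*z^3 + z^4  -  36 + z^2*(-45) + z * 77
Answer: 2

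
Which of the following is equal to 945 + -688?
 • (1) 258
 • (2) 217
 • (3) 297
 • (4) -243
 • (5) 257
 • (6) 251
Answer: 5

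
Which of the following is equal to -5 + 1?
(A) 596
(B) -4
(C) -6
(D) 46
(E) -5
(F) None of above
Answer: B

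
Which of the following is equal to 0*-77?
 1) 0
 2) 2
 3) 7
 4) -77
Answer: 1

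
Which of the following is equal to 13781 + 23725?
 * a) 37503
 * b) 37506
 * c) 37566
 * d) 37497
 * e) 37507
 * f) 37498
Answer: b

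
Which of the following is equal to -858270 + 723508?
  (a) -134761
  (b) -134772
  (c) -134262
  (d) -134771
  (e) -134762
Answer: e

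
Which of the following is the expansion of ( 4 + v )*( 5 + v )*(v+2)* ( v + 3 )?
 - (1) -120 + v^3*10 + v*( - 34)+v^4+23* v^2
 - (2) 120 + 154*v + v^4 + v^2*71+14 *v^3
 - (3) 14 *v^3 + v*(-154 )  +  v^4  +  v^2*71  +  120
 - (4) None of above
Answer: 2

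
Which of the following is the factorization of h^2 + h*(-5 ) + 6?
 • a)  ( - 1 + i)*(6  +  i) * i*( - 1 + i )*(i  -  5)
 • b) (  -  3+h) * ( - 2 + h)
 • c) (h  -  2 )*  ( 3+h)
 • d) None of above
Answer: b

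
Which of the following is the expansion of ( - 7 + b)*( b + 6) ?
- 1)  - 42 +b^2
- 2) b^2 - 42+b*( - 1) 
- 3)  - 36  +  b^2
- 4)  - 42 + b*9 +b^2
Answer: 2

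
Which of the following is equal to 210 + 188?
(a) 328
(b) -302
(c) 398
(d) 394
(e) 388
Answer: c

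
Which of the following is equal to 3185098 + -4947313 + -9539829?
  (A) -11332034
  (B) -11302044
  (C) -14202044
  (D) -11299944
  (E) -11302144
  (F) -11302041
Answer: B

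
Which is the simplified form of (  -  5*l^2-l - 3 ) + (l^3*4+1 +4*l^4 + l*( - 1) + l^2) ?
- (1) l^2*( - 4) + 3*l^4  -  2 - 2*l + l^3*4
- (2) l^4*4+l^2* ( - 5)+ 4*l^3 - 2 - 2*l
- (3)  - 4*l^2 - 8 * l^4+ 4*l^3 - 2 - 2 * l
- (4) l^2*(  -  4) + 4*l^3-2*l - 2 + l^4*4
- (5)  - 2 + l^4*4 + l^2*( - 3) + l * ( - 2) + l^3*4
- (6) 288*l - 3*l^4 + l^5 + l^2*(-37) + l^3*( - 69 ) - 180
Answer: 4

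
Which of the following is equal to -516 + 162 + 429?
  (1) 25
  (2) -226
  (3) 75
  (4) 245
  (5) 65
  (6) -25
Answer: 3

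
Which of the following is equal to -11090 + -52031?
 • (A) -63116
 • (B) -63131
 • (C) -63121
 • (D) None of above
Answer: C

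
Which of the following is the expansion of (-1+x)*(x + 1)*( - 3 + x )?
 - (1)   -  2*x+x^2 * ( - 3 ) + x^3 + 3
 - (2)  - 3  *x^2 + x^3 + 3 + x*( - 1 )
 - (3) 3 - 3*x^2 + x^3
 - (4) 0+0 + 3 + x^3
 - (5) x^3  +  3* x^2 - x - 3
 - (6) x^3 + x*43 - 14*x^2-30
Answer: 2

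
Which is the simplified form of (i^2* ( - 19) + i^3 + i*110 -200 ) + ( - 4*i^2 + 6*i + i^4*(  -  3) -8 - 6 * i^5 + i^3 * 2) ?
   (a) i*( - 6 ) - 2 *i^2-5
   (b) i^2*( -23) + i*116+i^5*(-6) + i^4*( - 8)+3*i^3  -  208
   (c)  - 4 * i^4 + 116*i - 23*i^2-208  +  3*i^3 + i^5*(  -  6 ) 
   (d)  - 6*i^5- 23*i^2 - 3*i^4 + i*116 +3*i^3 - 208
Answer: d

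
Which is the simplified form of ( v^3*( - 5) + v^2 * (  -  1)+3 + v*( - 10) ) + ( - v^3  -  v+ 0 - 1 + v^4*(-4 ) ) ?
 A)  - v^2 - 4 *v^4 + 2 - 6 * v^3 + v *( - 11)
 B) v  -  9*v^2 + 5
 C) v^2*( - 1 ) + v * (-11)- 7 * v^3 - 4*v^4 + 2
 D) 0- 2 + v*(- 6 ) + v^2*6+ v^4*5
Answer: A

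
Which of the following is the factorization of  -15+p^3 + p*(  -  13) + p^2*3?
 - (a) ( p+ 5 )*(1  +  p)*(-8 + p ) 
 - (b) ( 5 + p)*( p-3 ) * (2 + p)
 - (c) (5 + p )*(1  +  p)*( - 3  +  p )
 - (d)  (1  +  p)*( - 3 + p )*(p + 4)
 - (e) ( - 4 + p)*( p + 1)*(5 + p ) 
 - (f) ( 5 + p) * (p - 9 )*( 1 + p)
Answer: c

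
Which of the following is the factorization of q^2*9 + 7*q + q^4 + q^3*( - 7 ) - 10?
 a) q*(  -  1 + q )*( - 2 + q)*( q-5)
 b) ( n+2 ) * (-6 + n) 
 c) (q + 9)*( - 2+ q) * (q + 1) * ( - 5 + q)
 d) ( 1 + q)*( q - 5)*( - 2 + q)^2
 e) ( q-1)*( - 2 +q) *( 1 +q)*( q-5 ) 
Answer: e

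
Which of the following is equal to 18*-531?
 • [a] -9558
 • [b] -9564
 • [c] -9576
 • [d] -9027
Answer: a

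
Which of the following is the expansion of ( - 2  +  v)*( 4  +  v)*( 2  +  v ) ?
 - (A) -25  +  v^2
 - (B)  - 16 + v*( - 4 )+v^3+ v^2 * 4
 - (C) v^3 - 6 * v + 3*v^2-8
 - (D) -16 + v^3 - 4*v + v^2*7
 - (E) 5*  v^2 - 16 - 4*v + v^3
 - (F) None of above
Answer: B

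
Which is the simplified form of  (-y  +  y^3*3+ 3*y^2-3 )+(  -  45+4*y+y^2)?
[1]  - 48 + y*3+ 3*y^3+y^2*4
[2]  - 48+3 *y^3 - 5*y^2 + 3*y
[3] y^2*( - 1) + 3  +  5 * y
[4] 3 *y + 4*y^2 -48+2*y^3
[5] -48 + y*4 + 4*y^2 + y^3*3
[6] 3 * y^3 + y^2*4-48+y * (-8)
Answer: 1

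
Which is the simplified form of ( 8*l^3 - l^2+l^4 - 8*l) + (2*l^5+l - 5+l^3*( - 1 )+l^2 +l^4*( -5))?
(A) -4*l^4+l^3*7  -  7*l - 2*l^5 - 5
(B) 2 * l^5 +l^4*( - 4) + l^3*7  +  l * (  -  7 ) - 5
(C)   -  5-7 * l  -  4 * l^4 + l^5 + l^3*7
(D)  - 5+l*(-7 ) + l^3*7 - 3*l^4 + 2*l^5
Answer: B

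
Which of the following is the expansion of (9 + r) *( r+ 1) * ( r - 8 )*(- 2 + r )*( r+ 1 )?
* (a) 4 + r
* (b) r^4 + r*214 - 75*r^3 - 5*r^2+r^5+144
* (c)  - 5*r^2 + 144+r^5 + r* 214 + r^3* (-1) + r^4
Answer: b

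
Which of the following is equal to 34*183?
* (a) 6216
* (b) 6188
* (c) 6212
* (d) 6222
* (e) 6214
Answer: d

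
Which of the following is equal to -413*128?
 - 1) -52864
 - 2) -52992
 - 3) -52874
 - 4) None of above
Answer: 1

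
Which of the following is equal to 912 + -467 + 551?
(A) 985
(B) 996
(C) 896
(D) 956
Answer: B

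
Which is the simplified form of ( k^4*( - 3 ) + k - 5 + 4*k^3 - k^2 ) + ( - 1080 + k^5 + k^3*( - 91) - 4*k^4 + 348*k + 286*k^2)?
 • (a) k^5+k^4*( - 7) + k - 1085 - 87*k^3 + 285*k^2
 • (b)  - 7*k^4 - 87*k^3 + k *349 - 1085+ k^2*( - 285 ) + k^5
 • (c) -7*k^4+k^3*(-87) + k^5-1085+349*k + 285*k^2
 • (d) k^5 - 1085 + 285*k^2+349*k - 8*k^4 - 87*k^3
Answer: c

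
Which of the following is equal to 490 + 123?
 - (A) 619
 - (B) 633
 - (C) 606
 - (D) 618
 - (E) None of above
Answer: E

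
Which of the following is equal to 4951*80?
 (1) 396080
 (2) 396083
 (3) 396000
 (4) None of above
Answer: 1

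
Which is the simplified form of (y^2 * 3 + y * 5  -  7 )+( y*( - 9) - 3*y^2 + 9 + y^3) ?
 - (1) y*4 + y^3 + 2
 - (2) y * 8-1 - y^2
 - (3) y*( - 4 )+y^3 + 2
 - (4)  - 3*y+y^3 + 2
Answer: 3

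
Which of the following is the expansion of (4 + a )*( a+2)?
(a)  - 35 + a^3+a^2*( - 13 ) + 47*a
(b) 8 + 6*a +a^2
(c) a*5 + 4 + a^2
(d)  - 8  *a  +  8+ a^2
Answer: b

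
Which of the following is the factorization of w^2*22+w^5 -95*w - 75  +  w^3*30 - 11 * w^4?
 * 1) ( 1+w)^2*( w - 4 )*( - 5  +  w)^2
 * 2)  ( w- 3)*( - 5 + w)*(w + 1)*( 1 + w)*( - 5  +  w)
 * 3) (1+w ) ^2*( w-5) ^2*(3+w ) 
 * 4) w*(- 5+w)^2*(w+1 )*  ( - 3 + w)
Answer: 2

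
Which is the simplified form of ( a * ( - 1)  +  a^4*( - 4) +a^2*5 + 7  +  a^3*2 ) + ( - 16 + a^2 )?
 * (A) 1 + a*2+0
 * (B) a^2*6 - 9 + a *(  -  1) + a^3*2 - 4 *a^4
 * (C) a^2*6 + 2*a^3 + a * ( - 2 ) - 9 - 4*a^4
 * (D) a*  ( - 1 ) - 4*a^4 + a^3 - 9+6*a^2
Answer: B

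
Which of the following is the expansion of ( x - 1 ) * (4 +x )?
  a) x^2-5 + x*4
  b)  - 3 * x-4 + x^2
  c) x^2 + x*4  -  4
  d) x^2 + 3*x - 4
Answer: d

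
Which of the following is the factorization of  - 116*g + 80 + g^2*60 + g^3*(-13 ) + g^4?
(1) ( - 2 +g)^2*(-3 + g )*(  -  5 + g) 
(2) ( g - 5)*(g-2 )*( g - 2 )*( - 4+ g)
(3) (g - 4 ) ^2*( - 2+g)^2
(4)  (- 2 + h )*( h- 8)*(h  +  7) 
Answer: 2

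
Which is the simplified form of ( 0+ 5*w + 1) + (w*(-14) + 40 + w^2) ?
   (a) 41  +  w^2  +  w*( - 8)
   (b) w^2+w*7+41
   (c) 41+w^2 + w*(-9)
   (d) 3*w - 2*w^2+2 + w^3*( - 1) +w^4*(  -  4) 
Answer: c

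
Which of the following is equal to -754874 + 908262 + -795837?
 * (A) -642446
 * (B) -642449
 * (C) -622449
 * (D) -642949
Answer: B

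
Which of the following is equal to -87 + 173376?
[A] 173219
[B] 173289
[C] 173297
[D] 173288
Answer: B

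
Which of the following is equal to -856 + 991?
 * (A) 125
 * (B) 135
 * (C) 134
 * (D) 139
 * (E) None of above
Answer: B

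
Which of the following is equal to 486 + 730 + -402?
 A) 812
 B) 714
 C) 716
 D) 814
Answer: D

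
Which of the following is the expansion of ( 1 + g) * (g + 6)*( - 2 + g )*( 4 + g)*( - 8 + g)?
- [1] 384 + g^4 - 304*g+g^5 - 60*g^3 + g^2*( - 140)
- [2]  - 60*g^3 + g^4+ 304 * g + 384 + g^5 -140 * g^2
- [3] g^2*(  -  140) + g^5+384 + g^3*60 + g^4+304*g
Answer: 2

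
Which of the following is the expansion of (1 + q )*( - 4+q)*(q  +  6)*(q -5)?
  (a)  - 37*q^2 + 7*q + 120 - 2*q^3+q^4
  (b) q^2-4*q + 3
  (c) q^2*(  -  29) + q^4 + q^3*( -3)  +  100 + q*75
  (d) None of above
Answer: d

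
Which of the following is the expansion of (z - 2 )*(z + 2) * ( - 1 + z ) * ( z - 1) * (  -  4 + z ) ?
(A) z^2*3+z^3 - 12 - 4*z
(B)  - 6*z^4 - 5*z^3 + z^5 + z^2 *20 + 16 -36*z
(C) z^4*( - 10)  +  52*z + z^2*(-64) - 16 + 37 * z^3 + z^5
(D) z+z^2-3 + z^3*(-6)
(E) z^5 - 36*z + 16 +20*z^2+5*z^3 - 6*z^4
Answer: E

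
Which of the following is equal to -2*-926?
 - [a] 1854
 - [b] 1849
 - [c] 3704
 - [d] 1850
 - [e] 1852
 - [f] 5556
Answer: e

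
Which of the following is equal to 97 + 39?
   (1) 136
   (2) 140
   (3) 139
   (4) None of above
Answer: 1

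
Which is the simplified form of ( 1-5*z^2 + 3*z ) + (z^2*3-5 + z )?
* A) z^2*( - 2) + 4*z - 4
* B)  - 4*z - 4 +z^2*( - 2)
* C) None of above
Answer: A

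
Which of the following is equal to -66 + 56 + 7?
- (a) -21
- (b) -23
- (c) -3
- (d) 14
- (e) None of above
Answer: c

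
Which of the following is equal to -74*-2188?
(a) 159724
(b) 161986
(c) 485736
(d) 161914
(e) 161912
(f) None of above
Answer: e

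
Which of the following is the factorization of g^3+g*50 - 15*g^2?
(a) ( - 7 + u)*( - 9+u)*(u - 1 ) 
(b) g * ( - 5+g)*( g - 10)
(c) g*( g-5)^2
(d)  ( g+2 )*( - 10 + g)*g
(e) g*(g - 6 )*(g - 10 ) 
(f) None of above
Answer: b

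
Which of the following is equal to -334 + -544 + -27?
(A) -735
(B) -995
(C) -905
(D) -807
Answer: C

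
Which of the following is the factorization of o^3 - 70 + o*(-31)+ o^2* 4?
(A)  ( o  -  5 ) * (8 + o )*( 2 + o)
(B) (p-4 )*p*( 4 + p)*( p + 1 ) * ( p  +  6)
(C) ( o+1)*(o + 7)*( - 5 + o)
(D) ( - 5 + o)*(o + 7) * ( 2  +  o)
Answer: D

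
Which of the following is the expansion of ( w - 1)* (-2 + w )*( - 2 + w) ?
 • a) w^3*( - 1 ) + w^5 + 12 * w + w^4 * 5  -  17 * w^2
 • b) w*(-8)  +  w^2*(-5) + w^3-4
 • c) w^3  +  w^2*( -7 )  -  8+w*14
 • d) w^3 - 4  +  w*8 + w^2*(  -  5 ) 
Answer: d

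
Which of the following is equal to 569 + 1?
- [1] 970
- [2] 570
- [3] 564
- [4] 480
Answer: 2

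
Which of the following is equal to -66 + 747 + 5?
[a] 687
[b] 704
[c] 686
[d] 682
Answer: c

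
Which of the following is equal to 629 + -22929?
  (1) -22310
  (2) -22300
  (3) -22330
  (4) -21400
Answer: 2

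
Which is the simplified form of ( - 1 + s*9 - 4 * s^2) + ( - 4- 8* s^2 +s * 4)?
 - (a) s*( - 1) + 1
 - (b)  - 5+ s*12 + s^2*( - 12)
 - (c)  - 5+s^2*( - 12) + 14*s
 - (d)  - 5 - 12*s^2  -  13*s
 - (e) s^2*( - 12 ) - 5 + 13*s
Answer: e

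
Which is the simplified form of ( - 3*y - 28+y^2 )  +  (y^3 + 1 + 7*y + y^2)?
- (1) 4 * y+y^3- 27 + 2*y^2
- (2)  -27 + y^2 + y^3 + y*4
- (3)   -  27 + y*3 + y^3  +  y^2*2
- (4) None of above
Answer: 1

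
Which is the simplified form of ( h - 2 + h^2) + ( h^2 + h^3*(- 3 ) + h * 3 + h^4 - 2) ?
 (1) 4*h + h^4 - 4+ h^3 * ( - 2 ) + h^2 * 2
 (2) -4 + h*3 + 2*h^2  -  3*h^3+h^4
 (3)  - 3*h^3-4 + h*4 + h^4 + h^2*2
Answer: 3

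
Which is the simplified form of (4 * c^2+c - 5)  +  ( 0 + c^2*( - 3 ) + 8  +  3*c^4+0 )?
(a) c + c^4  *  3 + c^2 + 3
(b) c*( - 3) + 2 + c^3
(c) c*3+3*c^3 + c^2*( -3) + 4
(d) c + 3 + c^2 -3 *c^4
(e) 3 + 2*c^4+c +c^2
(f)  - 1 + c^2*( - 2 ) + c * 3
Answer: a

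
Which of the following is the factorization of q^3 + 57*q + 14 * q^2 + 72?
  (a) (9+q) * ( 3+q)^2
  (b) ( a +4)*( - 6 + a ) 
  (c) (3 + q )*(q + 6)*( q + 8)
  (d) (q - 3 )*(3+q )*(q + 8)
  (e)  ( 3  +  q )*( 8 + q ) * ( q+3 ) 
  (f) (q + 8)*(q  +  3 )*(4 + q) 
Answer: e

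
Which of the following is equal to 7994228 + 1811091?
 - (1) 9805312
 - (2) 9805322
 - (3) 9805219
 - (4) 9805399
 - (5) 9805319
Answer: 5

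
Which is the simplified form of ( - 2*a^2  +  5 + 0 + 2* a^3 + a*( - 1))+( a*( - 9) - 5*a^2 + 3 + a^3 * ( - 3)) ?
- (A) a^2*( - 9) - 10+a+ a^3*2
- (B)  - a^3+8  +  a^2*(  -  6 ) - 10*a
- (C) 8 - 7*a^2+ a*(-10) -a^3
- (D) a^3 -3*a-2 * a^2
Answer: C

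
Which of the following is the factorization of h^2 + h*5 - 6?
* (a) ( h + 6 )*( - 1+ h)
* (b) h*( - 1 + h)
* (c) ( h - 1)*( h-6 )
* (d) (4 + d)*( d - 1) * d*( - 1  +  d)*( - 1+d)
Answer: a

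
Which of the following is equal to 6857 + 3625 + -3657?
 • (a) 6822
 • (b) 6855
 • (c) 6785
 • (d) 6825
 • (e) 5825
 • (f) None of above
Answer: d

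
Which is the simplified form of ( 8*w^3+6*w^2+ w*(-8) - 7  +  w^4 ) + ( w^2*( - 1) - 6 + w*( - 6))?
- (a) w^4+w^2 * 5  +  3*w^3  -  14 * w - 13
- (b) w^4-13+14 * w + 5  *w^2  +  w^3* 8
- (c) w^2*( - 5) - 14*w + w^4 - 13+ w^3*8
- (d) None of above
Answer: d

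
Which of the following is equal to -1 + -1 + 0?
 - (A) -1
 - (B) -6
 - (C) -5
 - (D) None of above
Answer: D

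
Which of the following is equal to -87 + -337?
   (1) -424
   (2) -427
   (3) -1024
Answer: 1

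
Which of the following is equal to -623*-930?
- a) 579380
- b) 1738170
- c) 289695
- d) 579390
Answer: d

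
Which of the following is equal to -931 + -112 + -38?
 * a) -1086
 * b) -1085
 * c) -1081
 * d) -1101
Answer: c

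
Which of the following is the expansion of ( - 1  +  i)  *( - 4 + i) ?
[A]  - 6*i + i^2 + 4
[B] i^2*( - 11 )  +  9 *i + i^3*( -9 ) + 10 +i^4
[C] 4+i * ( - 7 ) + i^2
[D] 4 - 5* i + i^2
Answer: D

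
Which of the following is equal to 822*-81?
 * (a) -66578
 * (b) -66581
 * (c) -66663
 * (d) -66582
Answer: d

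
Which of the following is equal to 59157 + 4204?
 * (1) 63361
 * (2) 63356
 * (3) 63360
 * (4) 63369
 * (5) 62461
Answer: 1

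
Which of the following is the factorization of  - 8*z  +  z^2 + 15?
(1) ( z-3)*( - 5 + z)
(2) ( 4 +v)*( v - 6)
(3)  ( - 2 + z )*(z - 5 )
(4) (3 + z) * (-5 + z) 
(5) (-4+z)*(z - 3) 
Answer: 1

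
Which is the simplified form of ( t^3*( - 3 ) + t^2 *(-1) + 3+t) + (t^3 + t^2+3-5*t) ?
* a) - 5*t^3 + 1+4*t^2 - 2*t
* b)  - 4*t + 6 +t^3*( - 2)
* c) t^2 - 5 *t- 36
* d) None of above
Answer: b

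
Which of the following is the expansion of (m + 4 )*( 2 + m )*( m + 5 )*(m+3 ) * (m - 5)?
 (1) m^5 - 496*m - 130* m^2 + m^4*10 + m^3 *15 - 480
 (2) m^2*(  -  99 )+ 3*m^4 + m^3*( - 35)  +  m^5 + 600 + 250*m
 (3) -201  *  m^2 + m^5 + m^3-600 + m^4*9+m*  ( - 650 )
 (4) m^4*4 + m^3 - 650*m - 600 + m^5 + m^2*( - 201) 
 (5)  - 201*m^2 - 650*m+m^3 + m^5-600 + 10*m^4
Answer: 3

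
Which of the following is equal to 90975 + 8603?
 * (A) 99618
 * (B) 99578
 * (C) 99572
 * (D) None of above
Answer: B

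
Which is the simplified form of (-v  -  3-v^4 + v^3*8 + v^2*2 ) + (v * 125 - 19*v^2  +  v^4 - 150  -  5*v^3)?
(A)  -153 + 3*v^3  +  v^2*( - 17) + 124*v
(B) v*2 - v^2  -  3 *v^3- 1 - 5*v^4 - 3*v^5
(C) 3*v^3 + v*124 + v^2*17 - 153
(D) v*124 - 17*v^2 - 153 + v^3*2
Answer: A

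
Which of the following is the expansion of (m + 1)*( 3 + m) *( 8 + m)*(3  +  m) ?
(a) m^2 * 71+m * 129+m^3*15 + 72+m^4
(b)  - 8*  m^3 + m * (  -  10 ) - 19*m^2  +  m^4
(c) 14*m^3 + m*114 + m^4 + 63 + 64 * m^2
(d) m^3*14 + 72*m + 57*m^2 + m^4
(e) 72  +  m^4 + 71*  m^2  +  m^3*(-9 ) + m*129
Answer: a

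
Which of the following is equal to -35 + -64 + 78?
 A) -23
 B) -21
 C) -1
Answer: B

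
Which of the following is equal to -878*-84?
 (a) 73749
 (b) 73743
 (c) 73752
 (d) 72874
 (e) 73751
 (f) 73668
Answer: c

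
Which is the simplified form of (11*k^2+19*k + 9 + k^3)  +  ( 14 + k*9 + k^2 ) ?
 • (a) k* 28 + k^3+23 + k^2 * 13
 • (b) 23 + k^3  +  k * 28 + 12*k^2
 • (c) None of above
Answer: b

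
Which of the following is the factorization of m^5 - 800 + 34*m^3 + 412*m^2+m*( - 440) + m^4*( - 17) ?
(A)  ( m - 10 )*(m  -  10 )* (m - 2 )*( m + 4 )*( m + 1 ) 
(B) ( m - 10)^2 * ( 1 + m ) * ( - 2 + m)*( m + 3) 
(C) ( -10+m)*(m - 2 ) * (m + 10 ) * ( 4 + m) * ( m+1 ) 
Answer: A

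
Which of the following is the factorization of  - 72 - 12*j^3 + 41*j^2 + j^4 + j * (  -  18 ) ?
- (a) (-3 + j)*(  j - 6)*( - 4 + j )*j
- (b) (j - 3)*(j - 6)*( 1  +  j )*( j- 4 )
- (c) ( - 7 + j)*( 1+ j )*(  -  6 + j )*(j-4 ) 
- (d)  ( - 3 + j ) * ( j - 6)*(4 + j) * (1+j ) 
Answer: b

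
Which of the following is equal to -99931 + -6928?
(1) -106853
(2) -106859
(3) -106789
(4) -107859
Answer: 2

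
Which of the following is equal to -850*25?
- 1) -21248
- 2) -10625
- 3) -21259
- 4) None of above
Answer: 4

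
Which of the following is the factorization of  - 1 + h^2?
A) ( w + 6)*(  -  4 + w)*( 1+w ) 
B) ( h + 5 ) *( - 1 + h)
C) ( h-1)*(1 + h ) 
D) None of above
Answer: C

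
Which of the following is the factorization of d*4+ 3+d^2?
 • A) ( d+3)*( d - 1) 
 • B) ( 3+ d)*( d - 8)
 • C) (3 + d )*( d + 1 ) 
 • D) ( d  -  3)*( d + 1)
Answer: C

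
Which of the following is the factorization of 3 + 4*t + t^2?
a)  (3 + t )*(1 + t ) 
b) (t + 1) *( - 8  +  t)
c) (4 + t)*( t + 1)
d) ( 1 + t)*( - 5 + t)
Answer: a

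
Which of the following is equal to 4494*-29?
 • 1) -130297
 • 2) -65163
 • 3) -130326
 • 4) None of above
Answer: 3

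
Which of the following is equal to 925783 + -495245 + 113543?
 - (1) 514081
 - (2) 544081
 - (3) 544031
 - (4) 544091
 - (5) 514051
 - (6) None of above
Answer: 2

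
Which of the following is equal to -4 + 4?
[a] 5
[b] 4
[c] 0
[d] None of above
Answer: c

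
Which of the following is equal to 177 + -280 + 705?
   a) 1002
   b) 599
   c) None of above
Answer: c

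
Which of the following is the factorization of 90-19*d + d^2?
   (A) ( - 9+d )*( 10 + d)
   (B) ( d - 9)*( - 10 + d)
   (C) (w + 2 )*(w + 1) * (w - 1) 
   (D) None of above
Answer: B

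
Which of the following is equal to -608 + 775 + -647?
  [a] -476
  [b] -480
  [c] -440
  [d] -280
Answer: b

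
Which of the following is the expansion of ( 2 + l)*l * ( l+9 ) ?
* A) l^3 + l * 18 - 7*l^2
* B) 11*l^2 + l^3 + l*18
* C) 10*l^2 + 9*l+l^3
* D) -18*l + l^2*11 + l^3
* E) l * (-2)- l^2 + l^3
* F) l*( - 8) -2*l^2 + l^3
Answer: B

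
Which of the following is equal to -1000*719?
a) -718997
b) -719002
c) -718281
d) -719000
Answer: d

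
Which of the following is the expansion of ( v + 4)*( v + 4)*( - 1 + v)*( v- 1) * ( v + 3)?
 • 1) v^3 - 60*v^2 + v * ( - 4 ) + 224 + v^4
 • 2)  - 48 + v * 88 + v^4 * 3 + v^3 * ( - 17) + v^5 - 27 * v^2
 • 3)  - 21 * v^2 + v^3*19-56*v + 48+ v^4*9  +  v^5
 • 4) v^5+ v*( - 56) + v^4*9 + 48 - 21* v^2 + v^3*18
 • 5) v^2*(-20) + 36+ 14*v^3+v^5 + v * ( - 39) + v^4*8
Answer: 3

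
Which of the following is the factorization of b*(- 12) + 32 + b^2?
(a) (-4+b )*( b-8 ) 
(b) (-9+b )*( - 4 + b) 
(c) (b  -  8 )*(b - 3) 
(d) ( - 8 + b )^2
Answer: a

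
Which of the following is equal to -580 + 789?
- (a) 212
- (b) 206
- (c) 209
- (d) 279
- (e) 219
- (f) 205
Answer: c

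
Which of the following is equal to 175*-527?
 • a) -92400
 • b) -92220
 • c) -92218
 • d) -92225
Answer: d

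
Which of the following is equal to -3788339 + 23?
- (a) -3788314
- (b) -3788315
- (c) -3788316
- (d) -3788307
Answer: c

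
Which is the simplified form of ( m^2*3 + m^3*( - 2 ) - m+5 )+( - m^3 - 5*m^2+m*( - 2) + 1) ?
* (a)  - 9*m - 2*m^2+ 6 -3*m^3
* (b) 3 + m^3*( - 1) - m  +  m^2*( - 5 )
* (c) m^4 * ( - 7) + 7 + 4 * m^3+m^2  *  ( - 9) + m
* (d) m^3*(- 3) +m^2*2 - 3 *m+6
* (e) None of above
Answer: e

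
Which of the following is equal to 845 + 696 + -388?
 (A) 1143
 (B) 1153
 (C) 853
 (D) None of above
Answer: B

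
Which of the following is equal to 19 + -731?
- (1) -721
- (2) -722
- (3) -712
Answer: 3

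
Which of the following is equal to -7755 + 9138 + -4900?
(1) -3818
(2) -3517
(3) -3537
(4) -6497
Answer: 2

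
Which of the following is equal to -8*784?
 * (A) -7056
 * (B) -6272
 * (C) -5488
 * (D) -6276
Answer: B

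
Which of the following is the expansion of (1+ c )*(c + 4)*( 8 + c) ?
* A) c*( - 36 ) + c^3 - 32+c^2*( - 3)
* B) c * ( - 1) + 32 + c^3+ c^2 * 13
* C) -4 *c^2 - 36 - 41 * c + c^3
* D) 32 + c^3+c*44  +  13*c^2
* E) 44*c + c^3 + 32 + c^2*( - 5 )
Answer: D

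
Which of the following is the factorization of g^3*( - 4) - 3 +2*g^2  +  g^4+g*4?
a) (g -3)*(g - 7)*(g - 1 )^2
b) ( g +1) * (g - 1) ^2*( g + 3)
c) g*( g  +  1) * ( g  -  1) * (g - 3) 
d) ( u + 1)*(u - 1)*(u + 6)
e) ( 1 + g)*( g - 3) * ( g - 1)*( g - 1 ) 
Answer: e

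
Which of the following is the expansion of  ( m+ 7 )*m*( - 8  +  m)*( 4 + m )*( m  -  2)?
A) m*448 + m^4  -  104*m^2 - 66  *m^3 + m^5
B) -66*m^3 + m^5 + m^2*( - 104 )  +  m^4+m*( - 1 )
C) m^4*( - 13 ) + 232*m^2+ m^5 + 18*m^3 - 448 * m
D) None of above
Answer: A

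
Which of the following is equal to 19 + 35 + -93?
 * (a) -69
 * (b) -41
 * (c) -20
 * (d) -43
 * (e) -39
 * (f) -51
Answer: e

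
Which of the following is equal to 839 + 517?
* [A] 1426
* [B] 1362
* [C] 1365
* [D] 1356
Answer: D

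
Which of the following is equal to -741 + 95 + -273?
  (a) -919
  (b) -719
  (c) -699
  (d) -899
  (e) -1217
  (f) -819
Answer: a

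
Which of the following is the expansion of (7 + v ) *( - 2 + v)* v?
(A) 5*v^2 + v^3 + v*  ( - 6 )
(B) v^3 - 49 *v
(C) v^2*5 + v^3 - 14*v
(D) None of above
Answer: C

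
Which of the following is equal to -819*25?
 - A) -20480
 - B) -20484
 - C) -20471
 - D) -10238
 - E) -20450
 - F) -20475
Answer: F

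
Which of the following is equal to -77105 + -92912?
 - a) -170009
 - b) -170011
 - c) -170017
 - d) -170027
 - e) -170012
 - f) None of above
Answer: c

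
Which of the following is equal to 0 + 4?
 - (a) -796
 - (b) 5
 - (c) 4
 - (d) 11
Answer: c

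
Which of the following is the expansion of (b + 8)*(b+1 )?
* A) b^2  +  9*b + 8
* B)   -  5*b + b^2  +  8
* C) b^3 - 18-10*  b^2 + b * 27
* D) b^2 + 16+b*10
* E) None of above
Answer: A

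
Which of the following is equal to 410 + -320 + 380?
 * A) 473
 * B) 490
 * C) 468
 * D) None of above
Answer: D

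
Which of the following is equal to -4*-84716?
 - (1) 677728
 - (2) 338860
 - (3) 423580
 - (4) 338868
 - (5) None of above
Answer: 5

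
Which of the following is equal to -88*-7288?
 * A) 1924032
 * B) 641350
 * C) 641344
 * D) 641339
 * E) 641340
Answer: C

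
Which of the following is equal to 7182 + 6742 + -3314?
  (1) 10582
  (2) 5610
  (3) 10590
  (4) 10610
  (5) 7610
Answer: 4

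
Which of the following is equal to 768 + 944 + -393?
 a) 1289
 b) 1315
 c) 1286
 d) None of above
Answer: d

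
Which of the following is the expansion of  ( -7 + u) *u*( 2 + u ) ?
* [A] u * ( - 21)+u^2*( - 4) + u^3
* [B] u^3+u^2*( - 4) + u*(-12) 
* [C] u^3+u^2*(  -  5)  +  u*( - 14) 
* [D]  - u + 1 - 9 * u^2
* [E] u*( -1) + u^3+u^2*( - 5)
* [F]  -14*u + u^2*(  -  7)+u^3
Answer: C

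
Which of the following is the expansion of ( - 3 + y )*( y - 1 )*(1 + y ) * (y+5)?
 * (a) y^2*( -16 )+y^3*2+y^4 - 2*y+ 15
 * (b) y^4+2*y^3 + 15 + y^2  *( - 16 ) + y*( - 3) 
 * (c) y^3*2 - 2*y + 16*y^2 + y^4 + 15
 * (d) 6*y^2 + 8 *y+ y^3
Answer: a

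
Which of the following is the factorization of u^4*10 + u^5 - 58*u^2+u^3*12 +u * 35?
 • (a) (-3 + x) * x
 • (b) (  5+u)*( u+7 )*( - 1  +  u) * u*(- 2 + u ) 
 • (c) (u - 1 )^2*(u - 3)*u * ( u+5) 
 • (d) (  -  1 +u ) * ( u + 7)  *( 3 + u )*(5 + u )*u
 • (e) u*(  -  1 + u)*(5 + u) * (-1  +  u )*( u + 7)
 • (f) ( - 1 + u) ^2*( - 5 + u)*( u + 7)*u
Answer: e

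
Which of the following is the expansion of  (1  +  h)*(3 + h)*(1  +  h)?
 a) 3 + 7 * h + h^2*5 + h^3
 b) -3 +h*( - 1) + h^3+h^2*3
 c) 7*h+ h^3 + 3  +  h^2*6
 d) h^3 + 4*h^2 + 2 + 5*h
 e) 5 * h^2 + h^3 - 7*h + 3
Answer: a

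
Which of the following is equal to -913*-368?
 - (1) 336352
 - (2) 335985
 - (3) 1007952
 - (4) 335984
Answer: 4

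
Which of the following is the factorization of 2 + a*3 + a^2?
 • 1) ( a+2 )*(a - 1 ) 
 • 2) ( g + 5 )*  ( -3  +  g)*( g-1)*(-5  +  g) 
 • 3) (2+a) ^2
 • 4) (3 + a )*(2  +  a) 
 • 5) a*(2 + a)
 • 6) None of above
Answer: 6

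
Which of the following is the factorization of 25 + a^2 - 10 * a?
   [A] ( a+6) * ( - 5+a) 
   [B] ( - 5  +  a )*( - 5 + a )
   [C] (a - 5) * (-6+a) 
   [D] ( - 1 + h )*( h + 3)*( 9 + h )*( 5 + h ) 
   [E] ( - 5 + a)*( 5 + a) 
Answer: B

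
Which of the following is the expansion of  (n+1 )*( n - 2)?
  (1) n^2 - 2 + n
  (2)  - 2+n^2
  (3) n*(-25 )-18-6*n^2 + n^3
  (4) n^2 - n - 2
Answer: 4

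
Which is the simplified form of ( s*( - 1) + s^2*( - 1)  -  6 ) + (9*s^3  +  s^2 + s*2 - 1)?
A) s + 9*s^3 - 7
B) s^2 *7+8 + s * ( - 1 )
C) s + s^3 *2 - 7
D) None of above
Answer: A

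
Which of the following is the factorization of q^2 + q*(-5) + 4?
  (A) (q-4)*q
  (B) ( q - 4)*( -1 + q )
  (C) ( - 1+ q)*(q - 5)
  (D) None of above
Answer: B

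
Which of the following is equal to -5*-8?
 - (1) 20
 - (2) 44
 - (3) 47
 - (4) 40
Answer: 4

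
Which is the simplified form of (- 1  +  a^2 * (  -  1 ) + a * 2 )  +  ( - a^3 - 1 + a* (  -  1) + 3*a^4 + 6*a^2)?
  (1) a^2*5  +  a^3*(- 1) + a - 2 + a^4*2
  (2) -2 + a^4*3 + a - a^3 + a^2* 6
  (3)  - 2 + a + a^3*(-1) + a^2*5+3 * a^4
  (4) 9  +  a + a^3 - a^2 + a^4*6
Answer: 3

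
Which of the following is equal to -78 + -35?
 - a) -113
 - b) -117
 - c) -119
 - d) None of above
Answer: a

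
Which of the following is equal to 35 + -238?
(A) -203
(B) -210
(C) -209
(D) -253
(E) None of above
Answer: A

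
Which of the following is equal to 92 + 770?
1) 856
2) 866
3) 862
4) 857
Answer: 3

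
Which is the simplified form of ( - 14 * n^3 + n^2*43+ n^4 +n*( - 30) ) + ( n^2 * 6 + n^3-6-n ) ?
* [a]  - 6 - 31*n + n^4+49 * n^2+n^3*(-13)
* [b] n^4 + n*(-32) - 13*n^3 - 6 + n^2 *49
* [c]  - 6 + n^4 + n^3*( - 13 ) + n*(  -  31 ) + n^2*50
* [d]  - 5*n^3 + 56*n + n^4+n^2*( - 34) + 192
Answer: a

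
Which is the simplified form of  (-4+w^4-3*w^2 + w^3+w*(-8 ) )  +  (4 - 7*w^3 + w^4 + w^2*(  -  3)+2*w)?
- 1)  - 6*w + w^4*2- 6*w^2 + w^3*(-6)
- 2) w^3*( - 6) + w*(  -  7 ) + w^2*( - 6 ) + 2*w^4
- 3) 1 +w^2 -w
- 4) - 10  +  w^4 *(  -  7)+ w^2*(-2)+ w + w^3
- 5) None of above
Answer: 1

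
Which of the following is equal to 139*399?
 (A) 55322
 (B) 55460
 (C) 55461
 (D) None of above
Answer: C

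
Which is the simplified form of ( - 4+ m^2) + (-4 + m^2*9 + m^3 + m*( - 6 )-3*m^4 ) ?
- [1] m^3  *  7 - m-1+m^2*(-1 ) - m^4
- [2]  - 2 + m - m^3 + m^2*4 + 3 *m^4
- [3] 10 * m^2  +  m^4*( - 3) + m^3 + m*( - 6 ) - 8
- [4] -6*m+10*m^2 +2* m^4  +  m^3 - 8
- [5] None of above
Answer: 3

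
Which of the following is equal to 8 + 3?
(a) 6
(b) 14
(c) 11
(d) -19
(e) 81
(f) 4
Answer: c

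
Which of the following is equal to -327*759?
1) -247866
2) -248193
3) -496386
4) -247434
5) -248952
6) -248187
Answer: 2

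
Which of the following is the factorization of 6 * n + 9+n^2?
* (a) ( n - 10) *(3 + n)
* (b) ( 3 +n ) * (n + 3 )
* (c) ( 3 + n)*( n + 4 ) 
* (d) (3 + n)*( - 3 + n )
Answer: b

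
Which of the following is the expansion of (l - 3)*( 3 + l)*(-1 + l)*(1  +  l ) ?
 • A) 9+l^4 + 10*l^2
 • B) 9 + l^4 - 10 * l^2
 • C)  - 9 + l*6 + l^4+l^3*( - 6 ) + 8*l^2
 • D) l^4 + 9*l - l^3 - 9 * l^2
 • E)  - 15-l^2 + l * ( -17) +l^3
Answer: B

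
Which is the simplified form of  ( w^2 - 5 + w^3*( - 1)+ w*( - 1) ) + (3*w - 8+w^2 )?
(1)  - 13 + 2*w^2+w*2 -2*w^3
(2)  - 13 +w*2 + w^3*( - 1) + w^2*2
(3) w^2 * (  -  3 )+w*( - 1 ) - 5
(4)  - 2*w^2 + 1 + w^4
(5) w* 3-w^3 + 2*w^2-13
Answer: 2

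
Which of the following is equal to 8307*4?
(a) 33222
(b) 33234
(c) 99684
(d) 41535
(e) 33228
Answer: e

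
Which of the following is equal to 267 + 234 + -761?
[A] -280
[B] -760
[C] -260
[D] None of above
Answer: C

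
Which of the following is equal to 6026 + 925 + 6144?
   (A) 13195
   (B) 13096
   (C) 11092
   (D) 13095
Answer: D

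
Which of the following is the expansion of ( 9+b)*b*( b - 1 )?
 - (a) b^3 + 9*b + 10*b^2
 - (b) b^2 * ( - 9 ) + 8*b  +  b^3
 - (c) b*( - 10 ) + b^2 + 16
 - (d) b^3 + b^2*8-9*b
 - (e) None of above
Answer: d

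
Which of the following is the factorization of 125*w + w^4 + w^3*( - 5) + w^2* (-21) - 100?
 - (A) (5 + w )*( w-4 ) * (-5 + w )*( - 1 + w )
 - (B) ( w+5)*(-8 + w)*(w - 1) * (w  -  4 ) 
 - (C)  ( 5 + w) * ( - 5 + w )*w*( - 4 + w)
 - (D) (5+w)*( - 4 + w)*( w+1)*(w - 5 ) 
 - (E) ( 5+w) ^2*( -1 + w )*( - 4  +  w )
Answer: A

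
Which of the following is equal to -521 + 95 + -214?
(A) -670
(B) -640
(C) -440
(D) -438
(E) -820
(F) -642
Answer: B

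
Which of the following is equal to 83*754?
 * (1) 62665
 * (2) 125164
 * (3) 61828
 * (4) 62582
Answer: 4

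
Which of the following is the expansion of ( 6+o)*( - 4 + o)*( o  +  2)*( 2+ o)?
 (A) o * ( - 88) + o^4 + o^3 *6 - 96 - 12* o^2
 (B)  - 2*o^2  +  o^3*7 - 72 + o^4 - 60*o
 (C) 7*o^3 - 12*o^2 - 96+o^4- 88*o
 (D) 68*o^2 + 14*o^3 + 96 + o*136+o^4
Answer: A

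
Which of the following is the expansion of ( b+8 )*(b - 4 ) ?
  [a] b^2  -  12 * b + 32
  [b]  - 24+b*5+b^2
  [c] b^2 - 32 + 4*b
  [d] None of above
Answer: c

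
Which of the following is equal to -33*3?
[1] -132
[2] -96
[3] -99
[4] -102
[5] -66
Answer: 3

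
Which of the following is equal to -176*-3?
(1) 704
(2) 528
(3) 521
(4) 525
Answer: 2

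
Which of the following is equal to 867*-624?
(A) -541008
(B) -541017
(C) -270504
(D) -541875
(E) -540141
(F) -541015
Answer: A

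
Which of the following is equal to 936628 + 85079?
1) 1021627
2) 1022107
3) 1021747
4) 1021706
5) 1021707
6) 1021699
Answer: 5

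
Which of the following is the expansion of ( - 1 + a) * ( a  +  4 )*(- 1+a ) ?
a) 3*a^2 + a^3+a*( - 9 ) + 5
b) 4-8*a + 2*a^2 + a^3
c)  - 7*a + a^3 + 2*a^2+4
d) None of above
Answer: c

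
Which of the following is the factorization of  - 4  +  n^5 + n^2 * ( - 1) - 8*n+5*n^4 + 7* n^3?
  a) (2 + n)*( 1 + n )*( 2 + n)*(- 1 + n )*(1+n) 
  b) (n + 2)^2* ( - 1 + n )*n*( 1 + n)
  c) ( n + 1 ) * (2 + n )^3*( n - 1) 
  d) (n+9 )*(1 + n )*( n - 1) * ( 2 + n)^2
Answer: a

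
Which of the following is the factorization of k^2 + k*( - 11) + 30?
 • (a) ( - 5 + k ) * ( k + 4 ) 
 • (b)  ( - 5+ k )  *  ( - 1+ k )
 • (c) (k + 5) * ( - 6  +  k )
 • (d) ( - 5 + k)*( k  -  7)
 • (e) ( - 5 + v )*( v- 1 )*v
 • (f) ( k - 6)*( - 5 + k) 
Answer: f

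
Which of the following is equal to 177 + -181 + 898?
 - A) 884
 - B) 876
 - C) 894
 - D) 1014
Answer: C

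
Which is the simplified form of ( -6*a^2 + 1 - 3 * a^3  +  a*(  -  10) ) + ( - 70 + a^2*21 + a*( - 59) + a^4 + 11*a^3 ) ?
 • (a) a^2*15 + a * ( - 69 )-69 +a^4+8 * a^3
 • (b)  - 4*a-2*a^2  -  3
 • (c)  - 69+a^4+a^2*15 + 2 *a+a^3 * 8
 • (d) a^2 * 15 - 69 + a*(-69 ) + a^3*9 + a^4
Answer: a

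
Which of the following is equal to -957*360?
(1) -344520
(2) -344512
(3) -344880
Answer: 1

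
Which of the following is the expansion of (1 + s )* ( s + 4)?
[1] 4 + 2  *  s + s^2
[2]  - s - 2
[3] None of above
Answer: 3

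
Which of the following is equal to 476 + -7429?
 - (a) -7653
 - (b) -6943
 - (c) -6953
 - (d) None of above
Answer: c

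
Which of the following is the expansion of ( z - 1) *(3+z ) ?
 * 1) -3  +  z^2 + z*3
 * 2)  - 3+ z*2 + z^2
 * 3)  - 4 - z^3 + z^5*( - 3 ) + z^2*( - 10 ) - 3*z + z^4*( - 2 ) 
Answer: 2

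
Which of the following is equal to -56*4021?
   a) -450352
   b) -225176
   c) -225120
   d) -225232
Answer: b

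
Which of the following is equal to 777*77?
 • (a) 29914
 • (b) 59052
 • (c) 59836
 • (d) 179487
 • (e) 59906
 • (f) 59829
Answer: f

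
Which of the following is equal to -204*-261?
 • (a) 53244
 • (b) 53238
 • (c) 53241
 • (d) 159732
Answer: a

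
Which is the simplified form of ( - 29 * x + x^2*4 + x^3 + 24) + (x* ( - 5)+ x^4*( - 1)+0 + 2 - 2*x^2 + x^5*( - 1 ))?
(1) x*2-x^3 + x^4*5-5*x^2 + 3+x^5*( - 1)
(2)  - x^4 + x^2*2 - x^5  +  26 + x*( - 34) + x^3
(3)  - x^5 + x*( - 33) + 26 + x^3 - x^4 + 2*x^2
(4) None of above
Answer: 2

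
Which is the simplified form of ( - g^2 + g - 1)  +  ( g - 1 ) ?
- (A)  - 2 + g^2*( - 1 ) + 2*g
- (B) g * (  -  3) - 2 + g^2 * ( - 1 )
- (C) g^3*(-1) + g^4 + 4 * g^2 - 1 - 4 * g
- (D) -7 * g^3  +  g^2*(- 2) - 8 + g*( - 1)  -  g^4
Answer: A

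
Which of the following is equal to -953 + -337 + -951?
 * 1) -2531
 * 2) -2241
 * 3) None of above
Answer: 2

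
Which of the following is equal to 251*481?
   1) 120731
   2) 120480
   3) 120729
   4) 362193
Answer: 1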